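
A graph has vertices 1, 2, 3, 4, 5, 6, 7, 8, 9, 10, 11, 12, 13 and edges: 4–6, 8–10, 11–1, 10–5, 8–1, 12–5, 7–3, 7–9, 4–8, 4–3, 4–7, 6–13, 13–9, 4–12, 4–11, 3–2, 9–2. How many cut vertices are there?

Removing 4 increases the component count from 1 to 2, so 4 is a cut vertex.
By contrast removing 6 leaves 1 component; it is not a cut vertex. No other vertex is a cut vertex either.

1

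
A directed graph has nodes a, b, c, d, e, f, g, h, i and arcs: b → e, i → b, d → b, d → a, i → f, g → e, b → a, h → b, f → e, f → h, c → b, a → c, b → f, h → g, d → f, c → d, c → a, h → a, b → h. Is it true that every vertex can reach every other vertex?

No

There is no directed path from a to i, so the graph is not strongly connected.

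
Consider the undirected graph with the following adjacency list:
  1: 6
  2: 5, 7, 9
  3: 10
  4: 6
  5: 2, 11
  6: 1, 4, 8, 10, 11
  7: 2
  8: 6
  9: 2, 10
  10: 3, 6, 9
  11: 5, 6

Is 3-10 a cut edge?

Yes

Removing 3-10 leaves no path between 3 and 10: the component count goes from 1 to 2. So it is a bridge.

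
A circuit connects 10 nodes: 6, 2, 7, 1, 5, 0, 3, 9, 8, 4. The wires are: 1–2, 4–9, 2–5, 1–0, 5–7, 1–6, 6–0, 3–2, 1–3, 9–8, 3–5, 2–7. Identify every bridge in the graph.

The edges on the cycle 1-6-0-1 are not bridges since each lies on that cycle.
But removing 9–8 disconnects 9 from 8; removing 9–4 disconnects 9 from 4 — these are bridges.

4-9, 8-9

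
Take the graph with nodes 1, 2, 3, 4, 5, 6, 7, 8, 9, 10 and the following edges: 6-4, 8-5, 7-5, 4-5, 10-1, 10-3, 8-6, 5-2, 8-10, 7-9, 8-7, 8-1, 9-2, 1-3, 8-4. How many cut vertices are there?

Removing 8 increases the component count from 1 to 2, so 8 is a cut vertex.
By contrast removing 1 leaves 1 component; it is not a cut vertex. No other vertex is a cut vertex either.

1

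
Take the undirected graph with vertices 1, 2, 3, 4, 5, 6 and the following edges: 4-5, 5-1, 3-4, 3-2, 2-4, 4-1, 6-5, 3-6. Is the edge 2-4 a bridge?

No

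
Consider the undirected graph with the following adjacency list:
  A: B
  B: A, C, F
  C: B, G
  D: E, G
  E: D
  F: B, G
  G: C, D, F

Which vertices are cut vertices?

B, D, G

Removing B increases the component count from 1 to 2, so B is a cut vertex.
Removing D increases the component count from 1 to 2, so D is a cut vertex.
Removing G increases the component count from 1 to 2, so G is a cut vertex.
By contrast removing A leaves 1 component; it is not a cut vertex. No other vertex is a cut vertex either.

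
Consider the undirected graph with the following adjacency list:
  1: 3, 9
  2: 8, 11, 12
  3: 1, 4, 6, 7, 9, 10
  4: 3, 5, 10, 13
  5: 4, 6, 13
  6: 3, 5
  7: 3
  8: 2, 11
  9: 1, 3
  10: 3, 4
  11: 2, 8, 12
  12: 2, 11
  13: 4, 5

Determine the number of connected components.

2

Starting from 2 we can reach 2, 8, 11, 12. That is one component of size 4.
Starting from 1 we can reach 1, 3, 4, 5, 6, 7, 9, 10, 13. That is one component of size 9.
Total: 2 components.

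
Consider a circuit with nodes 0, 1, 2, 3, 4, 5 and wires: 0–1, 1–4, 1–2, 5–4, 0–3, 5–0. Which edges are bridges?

0-3, 1-2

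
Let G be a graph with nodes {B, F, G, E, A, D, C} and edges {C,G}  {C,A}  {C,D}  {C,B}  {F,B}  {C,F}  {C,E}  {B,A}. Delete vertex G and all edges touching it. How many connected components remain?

1

With G gone, the remaining components are: {A, B, C, D, E, F}.
That is 1 component.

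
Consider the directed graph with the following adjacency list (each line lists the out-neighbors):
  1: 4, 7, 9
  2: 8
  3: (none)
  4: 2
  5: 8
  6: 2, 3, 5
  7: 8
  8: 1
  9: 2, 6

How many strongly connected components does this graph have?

2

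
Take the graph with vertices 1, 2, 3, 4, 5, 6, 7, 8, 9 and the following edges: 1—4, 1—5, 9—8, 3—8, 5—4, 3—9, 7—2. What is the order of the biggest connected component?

3

6 is isolated — a component by itself.
Starting from 2 we can reach 2, 7. That is one component of size 2.
Starting from 1 we can reach 1, 4, 5. That is one component of size 3.
Starting from 3 we can reach 3, 8, 9. That is one component of size 3.
The largest has 3 vertices.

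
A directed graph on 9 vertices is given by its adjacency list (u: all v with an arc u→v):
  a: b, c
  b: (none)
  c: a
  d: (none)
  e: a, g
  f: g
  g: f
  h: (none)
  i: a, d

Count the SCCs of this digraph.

{a, c} are all mutually reachable — one SCC of size 2.
{f, g} are all mutually reachable — one SCC of size 2.
{h} is an SCC by itself.
{d} is an SCC by itself.
{b} is an SCC by itself.
(and 2 more singleton SCCs)
That gives 7 strongly connected components.

7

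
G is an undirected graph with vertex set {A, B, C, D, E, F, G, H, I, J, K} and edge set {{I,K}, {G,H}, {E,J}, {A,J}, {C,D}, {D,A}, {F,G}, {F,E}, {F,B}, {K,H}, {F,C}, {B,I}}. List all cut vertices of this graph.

Removing F increases the component count from 1 to 2, so F is a cut vertex.
By contrast removing A leaves 1 component; it is not a cut vertex. No other vertex is a cut vertex either.

F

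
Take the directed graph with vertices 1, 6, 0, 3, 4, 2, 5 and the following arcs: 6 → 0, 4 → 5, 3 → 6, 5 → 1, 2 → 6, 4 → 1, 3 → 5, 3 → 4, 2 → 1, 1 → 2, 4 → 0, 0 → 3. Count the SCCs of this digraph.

1

{0, 1, 2, 3, 4, 5, 6} are all mutually reachable — one SCC of size 7.
That gives 1 strongly connected component.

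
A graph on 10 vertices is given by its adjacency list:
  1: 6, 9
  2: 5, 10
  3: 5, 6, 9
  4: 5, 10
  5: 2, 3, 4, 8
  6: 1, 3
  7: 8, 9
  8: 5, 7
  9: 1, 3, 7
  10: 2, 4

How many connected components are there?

Starting from 1 we can reach 1, 2, 3, 4, 5, 6, 7, 8, 9, 10. That is one component of size 10.
Total: 1 component.

1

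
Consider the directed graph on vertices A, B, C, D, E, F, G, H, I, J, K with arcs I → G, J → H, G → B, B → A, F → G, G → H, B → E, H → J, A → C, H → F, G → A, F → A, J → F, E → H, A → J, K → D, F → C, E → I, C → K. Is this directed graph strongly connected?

There is no directed path from C to J, so the graph is not strongly connected.

No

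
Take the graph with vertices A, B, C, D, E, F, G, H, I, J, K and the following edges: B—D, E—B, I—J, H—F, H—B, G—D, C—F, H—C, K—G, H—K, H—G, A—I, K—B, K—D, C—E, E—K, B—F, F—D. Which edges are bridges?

A-I, I-J

The edges on the cycle H-C-E-K-G-H are not bridges since each lies on that cycle.
But removing A—I disconnects A from I; removing I—J disconnects I from J — these are bridges.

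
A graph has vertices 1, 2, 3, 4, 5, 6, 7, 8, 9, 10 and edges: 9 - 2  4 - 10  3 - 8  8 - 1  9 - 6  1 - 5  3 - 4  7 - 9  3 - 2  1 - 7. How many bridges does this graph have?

4

The edges on the cycle 3-8-1-7-9-2-3 are not bridges since each lies on that cycle.
But removing 6 - 9 disconnects 6 from 9; removing 4 - 10 disconnects 4 from 10; removing 3 - 4 disconnects 3 from 4; removing 5 - 1 disconnects 5 from 1 — these are bridges.
That makes 4 bridges.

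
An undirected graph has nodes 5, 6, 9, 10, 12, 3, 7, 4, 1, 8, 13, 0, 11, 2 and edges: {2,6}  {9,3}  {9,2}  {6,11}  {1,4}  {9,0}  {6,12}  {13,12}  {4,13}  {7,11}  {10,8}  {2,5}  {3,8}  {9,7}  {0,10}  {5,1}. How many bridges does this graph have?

The edges on the cycle 9-0-10-8-3-9 are not bridges since each lies on that cycle.
Every edge lies on some cycle, so there are no bridges.

0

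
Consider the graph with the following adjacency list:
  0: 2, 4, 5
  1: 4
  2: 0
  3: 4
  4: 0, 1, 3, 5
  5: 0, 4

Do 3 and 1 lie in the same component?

Yes

From 3 we can reach 0, 1, 2, 3, 4, 5, which includes 1.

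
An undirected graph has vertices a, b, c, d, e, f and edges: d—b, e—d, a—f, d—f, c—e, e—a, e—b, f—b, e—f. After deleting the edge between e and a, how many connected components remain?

e and a are still connected via e-f-a, so the component count stays at 1.

1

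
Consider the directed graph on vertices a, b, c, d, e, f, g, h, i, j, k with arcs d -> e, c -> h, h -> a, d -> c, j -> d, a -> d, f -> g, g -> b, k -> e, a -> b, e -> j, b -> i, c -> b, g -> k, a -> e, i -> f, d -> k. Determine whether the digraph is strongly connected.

From i we can reach every vertex (a, b, c, d, e, f, g, h, i, j, k), and every vertex can reach i (a, b, c, d, e, f, g, h, i, j, k). So the whole graph is one strongly connected component.

Yes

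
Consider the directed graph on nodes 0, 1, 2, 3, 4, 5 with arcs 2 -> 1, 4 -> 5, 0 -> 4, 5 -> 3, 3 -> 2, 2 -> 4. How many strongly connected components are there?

3

{2, 3, 4, 5} are all mutually reachable — one SCC of size 4.
{0} is an SCC by itself.
{1} is an SCC by itself.
That gives 3 strongly connected components.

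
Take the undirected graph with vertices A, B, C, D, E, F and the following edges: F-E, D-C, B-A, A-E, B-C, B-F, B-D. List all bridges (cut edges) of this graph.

none

The edges on the cycle B-D-C-B are not bridges since each lies on that cycle.
Every edge lies on some cycle, so there are no bridges.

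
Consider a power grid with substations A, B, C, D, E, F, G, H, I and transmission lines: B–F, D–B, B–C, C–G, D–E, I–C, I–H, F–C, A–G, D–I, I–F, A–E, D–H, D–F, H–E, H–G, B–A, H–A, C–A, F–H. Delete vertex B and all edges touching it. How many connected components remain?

1

With B gone, the remaining components are: {A, C, D, E, F, G, H, I}.
That is 1 component.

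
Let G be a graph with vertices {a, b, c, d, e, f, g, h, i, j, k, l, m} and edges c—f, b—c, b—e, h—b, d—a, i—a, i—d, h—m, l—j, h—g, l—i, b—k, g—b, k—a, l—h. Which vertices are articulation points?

b, c, h, l

Removing b increases the component count from 1 to 3, so b is a cut vertex.
Removing c increases the component count from 1 to 2, so c is a cut vertex.
Removing h increases the component count from 1 to 2, so h is a cut vertex.
Likewise l is a cut vertex.
By contrast removing f leaves 1 component; it is not a cut vertex. No other vertex is a cut vertex either.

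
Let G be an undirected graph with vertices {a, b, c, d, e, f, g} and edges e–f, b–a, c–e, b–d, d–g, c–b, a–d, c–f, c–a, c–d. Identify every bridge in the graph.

d-g

The edges on the cycle c-b-d-a-c are not bridges since each lies on that cycle.
But removing d–g disconnects d from g — this is a bridge.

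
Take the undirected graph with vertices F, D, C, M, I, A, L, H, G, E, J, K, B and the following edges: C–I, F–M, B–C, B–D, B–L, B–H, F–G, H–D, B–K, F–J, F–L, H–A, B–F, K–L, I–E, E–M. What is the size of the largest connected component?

Starting from A we can reach A, B, C, D, E, F, G, H, I, J, K, L, M. That is one component of size 13.
The largest has 13 vertices.

13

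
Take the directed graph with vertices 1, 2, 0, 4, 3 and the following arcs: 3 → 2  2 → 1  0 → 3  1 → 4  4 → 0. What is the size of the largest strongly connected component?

{0, 1, 2, 3, 4} are all mutually reachable — one SCC of size 5.
The largest has 5 vertices.

5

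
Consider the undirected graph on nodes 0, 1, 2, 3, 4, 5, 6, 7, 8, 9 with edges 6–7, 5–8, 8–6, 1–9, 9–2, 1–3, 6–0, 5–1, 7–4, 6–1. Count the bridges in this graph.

The edges on the cycle 5-8-6-1-5 are not bridges since each lies on that cycle.
But removing 1–3 disconnects 1 from 3; removing 9–2 disconnects 9 from 2; removing 1–9 disconnects 1 from 9; removing 6–7 disconnects 6 from 7 — these are bridges.
In total 6 edges are bridges.

6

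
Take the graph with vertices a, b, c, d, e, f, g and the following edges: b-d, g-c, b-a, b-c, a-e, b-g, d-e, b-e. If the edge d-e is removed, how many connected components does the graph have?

2

d and e are still connected via d-b-e, so the component count stays at 2.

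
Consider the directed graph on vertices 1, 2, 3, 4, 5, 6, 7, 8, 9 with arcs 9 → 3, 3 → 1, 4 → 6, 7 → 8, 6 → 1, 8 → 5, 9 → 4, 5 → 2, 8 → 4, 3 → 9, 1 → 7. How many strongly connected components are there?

4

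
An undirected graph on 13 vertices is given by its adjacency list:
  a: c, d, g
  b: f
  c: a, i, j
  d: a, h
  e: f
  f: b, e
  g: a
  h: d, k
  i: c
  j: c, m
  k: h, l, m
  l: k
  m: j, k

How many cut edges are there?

5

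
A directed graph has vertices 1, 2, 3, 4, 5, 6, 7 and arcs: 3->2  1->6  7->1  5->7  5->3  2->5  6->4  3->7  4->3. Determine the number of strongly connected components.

{1, 2, 3, 4, 5, 6, 7} are all mutually reachable — one SCC of size 7.
That gives 1 strongly connected component.

1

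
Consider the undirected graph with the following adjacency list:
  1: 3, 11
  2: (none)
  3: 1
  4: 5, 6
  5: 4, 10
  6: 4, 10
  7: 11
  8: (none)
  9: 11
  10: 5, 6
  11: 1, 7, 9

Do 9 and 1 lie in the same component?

From 9 we can reach 1, 3, 7, 9, 11, which includes 1.

Yes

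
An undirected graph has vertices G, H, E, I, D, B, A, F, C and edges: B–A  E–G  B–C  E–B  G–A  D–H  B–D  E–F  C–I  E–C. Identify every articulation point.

B, C, D, E

Removing B increases the component count from 1 to 2, so B is a cut vertex.
Removing C increases the component count from 1 to 2, so C is a cut vertex.
Removing D increases the component count from 1 to 2, so D is a cut vertex.
Likewise E is a cut vertex.
By contrast removing A leaves 1 component; it is not a cut vertex. No other vertex is a cut vertex either.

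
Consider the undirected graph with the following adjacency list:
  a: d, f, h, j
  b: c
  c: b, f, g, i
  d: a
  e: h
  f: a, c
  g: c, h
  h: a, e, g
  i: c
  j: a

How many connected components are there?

1

Starting from a we can reach a, b, c, d, e, f, g, h, i, j. That is one component of size 10.
Total: 1 component.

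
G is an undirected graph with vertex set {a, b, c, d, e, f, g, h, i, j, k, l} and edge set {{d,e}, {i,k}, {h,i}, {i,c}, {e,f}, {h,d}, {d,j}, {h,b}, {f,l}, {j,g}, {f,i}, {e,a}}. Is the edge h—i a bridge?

No

After removing h—i, the path h-d-e-f-i still connects them, so the edge is not a bridge.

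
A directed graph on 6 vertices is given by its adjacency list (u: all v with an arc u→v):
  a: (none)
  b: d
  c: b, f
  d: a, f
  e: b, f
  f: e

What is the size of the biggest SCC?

4

{b, d, e, f} are all mutually reachable — one SCC of size 4.
{c} is an SCC by itself.
{a} is an SCC by itself.
The largest has 4 vertices.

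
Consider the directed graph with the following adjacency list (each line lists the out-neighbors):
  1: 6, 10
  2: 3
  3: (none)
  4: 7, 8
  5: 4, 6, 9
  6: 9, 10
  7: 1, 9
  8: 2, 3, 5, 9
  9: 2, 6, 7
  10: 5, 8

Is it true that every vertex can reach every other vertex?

There is no directed path from 3 to 6, so the graph is not strongly connected.

No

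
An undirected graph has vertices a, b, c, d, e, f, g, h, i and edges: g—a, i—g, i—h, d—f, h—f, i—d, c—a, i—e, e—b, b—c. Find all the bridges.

none

The edges on the cycle i-d-f-h-i are not bridges since each lies on that cycle.
Every edge lies on some cycle, so there are no bridges.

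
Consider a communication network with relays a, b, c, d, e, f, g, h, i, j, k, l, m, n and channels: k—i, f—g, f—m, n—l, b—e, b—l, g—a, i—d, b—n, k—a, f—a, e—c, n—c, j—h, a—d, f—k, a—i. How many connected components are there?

3

Starting from h we can reach h, j. That is one component of size 2.
Starting from b we can reach b, c, e, l, n. That is one component of size 5.
Starting from a we can reach a, d, f, g, i, k, m. That is one component of size 7.
Total: 3 components.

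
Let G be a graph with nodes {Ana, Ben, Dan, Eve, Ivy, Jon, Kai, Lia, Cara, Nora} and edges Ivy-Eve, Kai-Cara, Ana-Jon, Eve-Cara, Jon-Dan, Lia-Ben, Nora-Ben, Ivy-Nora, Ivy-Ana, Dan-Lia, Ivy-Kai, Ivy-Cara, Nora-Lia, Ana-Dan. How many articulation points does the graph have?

1

Removing Ivy increases the component count from 1 to 2, so Ivy is a cut vertex.
By contrast removing Cara leaves 1 component; it is not a cut vertex. No other vertex is a cut vertex either.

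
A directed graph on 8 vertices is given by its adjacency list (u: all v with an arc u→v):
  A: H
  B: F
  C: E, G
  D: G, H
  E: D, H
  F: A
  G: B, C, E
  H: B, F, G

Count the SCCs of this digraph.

1

{A, B, C, D, E, F, G, H} are all mutually reachable — one SCC of size 8.
That gives 1 strongly connected component.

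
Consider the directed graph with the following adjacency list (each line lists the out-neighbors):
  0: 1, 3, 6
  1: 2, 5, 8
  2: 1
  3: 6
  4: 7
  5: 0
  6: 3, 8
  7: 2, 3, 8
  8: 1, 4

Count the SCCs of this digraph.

{0, 1, 2, 3, 4, 5, 6, 7, 8} are all mutually reachable — one SCC of size 9.
That gives 1 strongly connected component.

1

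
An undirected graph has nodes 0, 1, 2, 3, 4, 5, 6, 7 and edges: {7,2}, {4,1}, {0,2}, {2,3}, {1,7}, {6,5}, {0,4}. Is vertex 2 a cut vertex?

Yes

Deleting 2 raises the number of components from 2 to 3, so 2 is a cut vertex.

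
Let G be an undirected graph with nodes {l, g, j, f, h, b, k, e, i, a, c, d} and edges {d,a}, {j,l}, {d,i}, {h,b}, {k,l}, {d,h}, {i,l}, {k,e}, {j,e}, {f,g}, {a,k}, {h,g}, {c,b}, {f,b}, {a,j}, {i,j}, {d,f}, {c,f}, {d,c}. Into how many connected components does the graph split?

Starting from a we can reach a, b, c, d, e, f, g, h, i, j, k, l. That is one component of size 12.
Total: 1 component.

1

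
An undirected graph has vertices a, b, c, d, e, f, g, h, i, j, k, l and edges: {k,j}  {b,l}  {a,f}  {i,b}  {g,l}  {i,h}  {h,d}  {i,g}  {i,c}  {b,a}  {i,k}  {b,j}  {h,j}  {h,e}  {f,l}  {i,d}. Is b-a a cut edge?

No

After removing b-a, the path b-l-f-a still connects them, so the edge is not a bridge.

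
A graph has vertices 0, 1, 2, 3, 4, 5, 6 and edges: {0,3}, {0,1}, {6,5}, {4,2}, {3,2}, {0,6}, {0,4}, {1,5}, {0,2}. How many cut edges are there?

The edges on the cycle 0-6-5-1-0 are not bridges since each lies on that cycle.
Every edge lies on some cycle, so there are no bridges.

0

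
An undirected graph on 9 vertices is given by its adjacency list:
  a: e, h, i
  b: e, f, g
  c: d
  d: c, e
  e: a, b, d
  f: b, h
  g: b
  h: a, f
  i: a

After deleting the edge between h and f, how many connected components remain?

h and f are still connected via h-a-e-b-f, so the component count stays at 1.

1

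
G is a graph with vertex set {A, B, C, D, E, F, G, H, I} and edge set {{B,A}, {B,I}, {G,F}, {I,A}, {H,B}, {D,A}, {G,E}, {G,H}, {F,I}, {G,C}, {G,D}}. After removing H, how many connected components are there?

With H gone, the remaining components are: {A, B, C, D, E, F, G, I}.
That is 1 component.

1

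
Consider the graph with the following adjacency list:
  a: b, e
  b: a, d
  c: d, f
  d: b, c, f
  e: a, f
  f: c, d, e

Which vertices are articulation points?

none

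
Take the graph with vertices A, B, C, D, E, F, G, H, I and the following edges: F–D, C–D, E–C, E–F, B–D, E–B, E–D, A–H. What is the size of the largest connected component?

5

I is isolated — a component by itself.
G is isolated — a component by itself.
Starting from A we can reach A, H. That is one component of size 2.
Starting from B we can reach B, C, D, E, F. That is one component of size 5.
The largest has 5 vertices.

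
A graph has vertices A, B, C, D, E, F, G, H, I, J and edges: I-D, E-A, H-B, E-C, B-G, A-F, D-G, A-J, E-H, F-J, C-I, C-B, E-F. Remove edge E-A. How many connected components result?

1

E and A are still connected via E-F-A, so the component count stays at 1.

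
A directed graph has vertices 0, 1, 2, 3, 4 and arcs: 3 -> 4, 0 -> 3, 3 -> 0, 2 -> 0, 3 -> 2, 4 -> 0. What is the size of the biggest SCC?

4

{0, 2, 3, 4} are all mutually reachable — one SCC of size 4.
{1} is an SCC by itself.
The largest has 4 vertices.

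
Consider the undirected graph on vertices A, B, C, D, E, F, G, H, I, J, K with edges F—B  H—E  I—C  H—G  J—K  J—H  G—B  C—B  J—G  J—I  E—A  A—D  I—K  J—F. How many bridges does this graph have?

3

The edges on the cycle J-H-G-J are not bridges since each lies on that cycle.
But removing A—E disconnects A from E; removing A—D disconnects A from D; removing H—E disconnects H from E — these are bridges.
That makes 3 bridges.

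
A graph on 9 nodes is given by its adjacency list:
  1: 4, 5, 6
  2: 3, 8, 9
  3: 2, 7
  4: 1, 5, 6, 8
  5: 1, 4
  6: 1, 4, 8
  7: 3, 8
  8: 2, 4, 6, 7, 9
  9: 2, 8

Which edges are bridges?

none

The edges on the cycle 8-6-1-5-4-8 are not bridges since each lies on that cycle.
Every edge lies on some cycle, so there are no bridges.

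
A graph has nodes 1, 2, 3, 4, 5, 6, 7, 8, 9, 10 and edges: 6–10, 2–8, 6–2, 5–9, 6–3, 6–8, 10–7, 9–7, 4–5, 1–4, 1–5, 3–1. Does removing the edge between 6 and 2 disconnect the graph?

After removing 6–2, the path 6-8-2 still connects them, so the edge is not a bridge.

No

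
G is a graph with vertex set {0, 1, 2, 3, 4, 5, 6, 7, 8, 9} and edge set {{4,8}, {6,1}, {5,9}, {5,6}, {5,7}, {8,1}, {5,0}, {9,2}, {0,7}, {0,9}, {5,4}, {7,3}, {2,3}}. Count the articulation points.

Removing 5 increases the component count from 1 to 2, so 5 is a cut vertex.
By contrast removing 7 leaves 1 component; it is not a cut vertex. No other vertex is a cut vertex either.

1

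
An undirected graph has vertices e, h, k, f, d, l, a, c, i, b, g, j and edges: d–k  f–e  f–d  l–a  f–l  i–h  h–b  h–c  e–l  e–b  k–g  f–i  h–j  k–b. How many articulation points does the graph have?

Removing h increases the component count from 1 to 3, so h is a cut vertex.
Removing k increases the component count from 1 to 2, so k is a cut vertex.
Removing l increases the component count from 1 to 2, so l is a cut vertex.
By contrast removing f leaves 1 component; it is not a cut vertex. No other vertex is a cut vertex either.

3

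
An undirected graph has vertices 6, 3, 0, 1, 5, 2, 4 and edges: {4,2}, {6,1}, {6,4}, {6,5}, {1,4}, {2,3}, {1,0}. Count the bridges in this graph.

4

The edges on the cycle 6-1-4-6 are not bridges since each lies on that cycle.
But removing 4–2 disconnects 4 from 2; removing 1–0 disconnects 1 from 0; removing 2–3 disconnects 2 from 3; removing 6–5 disconnects 6 from 5 — these are bridges.
That makes 4 bridges.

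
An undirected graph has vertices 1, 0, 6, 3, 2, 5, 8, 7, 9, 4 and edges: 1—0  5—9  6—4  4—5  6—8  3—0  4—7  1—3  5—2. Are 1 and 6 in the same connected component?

The component containing 1 is {0, 1, 3}, and 6 is not in it.

No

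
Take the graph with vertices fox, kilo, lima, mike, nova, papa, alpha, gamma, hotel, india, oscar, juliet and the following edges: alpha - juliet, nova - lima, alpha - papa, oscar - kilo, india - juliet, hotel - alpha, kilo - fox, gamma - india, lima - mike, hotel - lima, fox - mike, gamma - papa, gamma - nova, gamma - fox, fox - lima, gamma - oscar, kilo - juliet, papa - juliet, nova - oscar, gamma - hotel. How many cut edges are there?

The edges on the cycle gamma-nova-lima-hotel-gamma are not bridges since each lies on that cycle.
Every edge lies on some cycle, so there are no bridges.

0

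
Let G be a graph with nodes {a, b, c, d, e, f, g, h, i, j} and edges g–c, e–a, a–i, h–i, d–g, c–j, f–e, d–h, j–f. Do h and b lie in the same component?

The component containing h is {a, c, d, e, f, g, h, i, j}, and b is not in it.

No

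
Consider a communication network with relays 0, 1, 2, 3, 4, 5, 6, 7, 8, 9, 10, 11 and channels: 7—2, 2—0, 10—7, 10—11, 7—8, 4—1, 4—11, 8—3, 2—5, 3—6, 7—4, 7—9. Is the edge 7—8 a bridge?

Yes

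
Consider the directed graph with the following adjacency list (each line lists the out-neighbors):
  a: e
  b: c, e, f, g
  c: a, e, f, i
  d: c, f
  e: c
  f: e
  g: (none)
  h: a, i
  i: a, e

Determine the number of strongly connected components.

5

{a, c, e, f, i} are all mutually reachable — one SCC of size 5.
{g} is an SCC by itself.
{d} is an SCC by itself.
{b} is an SCC by itself.
{h} is an SCC by itself.
That gives 5 strongly connected components.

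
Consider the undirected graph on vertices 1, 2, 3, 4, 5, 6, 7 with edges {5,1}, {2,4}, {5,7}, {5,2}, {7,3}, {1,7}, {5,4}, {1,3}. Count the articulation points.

Removing 5 increases the component count from 2 to 3, so 5 is a cut vertex.
By contrast removing 1 leaves 2 components; it is not a cut vertex. No other vertex is a cut vertex either.

1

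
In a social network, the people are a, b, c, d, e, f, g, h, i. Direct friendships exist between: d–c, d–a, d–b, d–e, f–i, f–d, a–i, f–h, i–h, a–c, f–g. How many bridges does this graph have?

The edges on the cycle f-d-a-i-f are not bridges since each lies on that cycle.
But removing d–e disconnects d from e; removing d–b disconnects d from b; removing f–g disconnects f from g — these are bridges.
That makes 3 bridges.

3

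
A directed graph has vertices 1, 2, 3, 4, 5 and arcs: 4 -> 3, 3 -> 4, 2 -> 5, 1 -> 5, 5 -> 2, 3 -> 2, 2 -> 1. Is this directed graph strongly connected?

There is no directed path from 5 to 4, so the graph is not strongly connected.

No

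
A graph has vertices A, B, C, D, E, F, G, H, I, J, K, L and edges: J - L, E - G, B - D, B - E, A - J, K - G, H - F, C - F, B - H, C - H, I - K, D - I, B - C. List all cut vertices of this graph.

Removing B increases the component count from 2 to 3, so B is a cut vertex.
Removing J increases the component count from 2 to 3, so J is a cut vertex.
By contrast removing I leaves 2 components; it is not a cut vertex. No other vertex is a cut vertex either.

B, J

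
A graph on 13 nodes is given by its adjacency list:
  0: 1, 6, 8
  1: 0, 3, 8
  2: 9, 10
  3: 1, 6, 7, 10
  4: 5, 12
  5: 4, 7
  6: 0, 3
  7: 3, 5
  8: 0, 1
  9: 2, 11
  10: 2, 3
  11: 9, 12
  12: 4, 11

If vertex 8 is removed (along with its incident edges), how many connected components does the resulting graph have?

With 8 gone, the remaining components are: {0, 1, 2, 3, 4, 5, 6, 7, 9, 10, 11, 12}.
That is 1 component.

1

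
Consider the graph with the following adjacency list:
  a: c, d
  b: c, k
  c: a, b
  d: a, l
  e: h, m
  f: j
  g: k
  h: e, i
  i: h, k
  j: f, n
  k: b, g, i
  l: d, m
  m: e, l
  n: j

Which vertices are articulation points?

j, k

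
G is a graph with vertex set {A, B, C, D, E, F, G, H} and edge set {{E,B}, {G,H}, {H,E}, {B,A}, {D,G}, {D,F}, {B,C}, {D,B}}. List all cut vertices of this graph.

Removing B increases the component count from 1 to 3, so B is a cut vertex.
Removing D increases the component count from 1 to 2, so D is a cut vertex.
By contrast removing F leaves 1 component; it is not a cut vertex. No other vertex is a cut vertex either.

B, D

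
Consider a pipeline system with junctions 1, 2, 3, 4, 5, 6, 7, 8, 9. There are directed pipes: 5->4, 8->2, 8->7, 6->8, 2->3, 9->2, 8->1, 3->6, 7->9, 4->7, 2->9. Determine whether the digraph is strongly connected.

There is no directed path from 3 to 4, so the graph is not strongly connected.

No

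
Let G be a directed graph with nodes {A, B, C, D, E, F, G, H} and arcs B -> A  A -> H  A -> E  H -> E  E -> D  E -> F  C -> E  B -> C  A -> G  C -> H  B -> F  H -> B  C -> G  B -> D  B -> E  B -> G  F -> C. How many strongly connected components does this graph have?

{A, B, C, E, F, H} are all mutually reachable — one SCC of size 6.
{D} is an SCC by itself.
{G} is an SCC by itself.
That gives 3 strongly connected components.

3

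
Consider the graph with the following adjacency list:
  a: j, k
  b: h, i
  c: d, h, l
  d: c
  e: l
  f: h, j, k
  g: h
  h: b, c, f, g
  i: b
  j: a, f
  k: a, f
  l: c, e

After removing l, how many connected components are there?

2

With l gone, the remaining components are: {e}; {a, b, c, d, f, g, h, i, j, k}.
That is 2 components.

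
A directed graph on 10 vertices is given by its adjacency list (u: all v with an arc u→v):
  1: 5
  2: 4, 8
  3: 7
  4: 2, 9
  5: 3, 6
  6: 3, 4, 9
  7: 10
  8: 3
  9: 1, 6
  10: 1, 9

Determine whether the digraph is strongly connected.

Yes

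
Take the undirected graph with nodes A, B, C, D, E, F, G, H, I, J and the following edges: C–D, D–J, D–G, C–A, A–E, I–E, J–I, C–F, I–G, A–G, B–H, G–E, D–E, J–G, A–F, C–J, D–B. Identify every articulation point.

B, D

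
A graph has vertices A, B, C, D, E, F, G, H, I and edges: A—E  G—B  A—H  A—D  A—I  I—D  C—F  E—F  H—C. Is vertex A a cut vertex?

Yes

Deleting A raises the number of components from 2 to 3, so A is a cut vertex.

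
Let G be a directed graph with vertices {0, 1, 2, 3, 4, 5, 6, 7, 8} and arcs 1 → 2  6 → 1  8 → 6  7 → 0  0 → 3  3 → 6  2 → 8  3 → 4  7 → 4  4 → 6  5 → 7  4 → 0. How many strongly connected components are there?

{1, 2, 6, 8} are all mutually reachable — one SCC of size 4.
{0, 3, 4} are all mutually reachable — one SCC of size 3.
{7} is an SCC by itself.
{5} is an SCC by itself.
That gives 4 strongly connected components.

4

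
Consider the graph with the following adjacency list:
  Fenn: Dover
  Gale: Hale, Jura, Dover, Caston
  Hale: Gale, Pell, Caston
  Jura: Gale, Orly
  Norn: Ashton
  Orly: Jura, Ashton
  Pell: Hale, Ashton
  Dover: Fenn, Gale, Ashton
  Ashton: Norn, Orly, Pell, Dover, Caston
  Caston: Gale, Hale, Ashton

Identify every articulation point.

Dover, Ashton

Removing Dover increases the component count from 1 to 2, so Dover is a cut vertex.
Removing Ashton increases the component count from 1 to 2, so Ashton is a cut vertex.
By contrast removing Caston leaves 1 component; it is not a cut vertex. No other vertex is a cut vertex either.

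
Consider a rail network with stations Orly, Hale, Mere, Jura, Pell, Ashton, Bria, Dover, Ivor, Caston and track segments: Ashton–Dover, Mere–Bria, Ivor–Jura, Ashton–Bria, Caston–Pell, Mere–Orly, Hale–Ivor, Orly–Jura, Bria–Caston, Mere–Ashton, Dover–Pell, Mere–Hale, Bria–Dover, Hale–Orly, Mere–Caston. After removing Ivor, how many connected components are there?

1

With Ivor gone, the remaining components are: {Bria, Hale, Jura, Mere, Orly, Pell, Dover, Ashton, Caston}.
That is 1 component.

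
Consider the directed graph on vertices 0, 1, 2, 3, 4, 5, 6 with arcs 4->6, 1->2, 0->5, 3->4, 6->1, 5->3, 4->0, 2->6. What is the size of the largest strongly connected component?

{0, 3, 4, 5} are all mutually reachable — one SCC of size 4.
{1, 2, 6} are all mutually reachable — one SCC of size 3.
The largest has 4 vertices.

4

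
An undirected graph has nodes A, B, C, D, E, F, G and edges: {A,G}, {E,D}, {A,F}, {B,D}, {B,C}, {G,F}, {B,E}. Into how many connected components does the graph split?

2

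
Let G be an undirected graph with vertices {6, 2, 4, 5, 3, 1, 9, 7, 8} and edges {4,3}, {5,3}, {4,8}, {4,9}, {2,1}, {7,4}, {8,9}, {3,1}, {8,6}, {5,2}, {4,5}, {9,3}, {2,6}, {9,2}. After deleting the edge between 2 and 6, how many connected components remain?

1

2 and 6 are still connected via 2-9-8-6, so the component count stays at 1.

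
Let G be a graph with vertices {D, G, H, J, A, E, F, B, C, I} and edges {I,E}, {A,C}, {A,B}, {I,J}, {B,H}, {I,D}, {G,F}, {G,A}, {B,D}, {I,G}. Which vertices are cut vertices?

A, B, G, I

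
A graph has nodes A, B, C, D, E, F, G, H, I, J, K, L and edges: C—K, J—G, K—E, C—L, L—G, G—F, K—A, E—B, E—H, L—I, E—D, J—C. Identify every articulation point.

Removing C increases the component count from 1 to 2, so C is a cut vertex.
Removing E increases the component count from 1 to 4, so E is a cut vertex.
Removing G increases the component count from 1 to 2, so G is a cut vertex.
Likewise K, L are cut vertices.
By contrast removing I leaves 1 component; it is not a cut vertex. No other vertex is a cut vertex either.

C, E, G, K, L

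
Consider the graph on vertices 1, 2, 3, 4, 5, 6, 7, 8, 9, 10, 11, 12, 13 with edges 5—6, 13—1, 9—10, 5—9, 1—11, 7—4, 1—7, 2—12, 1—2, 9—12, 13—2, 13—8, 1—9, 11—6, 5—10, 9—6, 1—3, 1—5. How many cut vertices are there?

3

Removing 1 increases the component count from 1 to 3, so 1 is a cut vertex.
Removing 7 increases the component count from 1 to 2, so 7 is a cut vertex.
Removing 13 increases the component count from 1 to 2, so 13 is a cut vertex.
By contrast removing 11 leaves 1 component; it is not a cut vertex. No other vertex is a cut vertex either.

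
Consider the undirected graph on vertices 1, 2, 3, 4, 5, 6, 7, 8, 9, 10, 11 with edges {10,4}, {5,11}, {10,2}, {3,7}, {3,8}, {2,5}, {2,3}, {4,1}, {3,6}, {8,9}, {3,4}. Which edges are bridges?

The edges on the cycle 10-2-3-4-10 are not bridges since each lies on that cycle.
But removing 6-3 disconnects 6 from 3; removing 2-5 disconnects 2 from 5; removing 4-1 disconnects 4 from 1; removing 3-8 disconnects 3 from 8 — these are bridges.
In total 7 edges are bridges.

1-4, 11-5, 2-5, 3-6, 3-7, 3-8, 8-9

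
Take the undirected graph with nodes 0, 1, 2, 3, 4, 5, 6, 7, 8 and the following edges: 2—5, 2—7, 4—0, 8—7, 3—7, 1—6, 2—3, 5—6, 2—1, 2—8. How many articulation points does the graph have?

1

Removing 2 increases the component count from 2 to 3, so 2 is a cut vertex.
By contrast removing 8 leaves 2 components; it is not a cut vertex. No other vertex is a cut vertex either.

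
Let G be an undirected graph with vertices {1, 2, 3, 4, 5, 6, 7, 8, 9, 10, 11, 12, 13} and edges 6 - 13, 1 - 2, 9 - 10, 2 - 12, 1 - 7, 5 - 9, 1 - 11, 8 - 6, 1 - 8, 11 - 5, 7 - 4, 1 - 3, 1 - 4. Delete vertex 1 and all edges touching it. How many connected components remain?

With 1 gone, the remaining components are: {3}; {2, 12}; {4, 7}; {6, 8, 13}; {5, 9, 10, 11}.
That is 5 components.

5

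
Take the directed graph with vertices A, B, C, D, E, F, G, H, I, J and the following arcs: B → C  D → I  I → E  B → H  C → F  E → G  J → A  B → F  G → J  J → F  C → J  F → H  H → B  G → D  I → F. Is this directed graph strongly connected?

No

There is no directed path from A to C, so the graph is not strongly connected.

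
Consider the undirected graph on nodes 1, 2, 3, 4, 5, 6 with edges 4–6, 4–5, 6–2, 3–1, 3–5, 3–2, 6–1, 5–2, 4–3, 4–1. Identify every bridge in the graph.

none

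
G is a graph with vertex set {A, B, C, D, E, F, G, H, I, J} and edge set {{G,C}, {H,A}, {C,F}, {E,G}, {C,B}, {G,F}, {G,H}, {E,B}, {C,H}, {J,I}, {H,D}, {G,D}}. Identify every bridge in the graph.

The edges on the cycle G-C-F-G are not bridges since each lies on that cycle.
But removing J—I disconnects J from I; removing A—H disconnects A from H — these are bridges.

A-H, I-J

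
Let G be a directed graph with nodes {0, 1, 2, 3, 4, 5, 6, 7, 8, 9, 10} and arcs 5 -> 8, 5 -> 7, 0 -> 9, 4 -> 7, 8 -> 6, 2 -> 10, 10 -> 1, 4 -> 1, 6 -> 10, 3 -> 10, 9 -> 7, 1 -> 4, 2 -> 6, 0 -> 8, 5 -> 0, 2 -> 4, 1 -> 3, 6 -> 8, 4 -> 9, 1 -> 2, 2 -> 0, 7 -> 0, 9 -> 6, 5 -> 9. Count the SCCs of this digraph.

{0, 1, 2, 3, 4, 6, 7, 8, 9, 10} are all mutually reachable — one SCC of size 10.
{5} is an SCC by itself.
That gives 2 strongly connected components.

2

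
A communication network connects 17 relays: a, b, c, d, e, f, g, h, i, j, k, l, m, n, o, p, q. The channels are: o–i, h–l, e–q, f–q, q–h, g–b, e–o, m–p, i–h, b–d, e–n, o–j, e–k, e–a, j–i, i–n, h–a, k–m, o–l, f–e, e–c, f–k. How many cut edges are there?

5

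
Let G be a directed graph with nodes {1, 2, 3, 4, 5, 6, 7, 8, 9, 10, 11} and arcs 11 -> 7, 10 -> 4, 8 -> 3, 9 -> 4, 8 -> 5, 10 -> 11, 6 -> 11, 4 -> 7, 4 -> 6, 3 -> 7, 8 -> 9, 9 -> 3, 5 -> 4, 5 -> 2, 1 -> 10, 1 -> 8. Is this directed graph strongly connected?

No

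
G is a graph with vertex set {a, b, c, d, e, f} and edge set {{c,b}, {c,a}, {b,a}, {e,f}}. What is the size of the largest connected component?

3

d is isolated — a component by itself.
Starting from e we can reach e, f. That is one component of size 2.
Starting from a we can reach a, b, c. That is one component of size 3.
The largest has 3 vertices.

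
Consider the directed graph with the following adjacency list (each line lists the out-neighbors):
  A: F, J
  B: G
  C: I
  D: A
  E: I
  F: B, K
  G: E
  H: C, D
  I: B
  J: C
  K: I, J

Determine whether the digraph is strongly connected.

No

There is no directed path from I to A, so the graph is not strongly connected.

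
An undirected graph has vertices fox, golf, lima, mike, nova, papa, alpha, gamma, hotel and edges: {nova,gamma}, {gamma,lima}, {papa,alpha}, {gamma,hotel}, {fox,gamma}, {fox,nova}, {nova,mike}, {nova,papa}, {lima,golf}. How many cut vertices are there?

4

Removing lima increases the component count from 1 to 2, so lima is a cut vertex.
Removing nova increases the component count from 1 to 3, so nova is a cut vertex.
Removing papa increases the component count from 1 to 2, so papa is a cut vertex.
Likewise gamma is a cut vertex.
By contrast removing fox leaves 1 component; it is not a cut vertex. No other vertex is a cut vertex either.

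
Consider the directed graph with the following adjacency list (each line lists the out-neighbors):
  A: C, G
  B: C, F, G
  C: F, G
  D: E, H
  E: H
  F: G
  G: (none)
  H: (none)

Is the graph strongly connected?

There is no directed path from G to A, so the graph is not strongly connected.

No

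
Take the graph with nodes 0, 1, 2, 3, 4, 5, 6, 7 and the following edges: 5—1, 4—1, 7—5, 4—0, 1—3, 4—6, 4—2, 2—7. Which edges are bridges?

The edges on the cycle 4-2-7-5-1-4 are not bridges since each lies on that cycle.
But removing 4—0 disconnects 4 from 0; removing 1—3 disconnects 1 from 3; removing 4—6 disconnects 4 from 6 — these are bridges.

0-4, 1-3, 4-6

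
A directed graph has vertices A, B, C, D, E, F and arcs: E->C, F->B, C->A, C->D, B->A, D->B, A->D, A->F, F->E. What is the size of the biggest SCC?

{A, B, C, D, E, F} are all mutually reachable — one SCC of size 6.
The largest has 6 vertices.

6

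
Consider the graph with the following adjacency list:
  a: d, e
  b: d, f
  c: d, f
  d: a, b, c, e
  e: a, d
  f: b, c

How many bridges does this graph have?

0

The edges on the cycle d-a-e-d are not bridges since each lies on that cycle.
Every edge lies on some cycle, so there are no bridges.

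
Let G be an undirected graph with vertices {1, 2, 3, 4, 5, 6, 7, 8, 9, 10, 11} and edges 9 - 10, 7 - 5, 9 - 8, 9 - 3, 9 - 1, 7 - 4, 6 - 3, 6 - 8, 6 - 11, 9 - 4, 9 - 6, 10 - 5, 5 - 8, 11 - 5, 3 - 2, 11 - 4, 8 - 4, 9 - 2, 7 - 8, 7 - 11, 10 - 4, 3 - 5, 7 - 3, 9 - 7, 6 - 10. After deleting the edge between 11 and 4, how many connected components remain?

1

11 and 4 are still connected via 11-7-4, so the component count stays at 1.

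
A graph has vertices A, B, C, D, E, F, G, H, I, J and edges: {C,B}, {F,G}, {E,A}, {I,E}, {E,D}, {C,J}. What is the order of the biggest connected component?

4

H is isolated — a component by itself.
Starting from F we can reach F, G. That is one component of size 2.
Starting from B we can reach B, C, J. That is one component of size 3.
Starting from A we can reach A, D, E, I. That is one component of size 4.
The largest has 4 vertices.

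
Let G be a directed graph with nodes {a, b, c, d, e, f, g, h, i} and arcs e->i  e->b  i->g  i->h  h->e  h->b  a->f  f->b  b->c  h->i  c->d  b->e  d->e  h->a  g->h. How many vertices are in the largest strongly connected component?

9

{a, b, c, d, e, f, g, h, i} are all mutually reachable — one SCC of size 9.
The largest has 9 vertices.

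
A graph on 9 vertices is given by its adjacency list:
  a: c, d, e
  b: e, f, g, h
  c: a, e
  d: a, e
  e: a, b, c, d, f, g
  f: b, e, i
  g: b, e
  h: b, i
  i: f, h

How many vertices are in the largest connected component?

9

Starting from a we can reach a, b, c, d, e, f, g, h, i. That is one component of size 9.
The largest has 9 vertices.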